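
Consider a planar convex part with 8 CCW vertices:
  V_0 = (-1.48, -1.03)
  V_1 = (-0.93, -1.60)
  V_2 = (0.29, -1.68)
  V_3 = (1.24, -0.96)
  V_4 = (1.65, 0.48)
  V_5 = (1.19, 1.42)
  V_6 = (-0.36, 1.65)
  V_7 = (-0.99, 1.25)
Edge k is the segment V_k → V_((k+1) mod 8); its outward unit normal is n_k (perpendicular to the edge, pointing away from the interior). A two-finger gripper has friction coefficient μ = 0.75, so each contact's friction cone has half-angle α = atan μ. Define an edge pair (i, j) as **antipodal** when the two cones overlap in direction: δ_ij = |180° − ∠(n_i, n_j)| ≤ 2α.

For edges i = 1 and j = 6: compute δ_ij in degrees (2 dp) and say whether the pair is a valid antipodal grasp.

α = atan 0.75 = 36.87°;  2α = 73.74°
edge 1: e_1 = (+1.22, -0.08);  n_1 = (-0.0654, -0.9979)
edge 6: e_6 = (-0.63, -0.40);  n_6 = (-0.5360, +0.8442)
∠(n_1, n_6) = 143.84°
δ = |180° − 143.84°| = 36.16°
36.16° ≤ 2α = 73.74°  →  valid

δ = 36.16°, valid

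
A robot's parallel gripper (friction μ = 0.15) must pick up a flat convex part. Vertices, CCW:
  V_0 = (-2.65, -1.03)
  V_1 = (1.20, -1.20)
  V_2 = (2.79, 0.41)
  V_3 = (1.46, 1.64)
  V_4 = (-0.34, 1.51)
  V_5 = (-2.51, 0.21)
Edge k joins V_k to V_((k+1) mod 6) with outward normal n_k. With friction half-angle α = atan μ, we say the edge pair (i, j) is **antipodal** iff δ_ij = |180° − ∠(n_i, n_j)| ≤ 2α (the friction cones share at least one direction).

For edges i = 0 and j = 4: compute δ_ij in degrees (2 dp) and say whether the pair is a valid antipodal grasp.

α = atan 0.15 = 8.53°;  2α = 17.06°
edge 0: e_0 = (+3.85, -0.17);  n_0 = (-0.0441, -0.9990)
edge 4: e_4 = (-2.17, -1.30);  n_4 = (-0.5139, +0.8578)
∠(n_0, n_4) = 146.55°
δ = |180° − 146.55°| = 33.45°
33.45° > 2α = 17.06°  →  invalid

δ = 33.45°, invalid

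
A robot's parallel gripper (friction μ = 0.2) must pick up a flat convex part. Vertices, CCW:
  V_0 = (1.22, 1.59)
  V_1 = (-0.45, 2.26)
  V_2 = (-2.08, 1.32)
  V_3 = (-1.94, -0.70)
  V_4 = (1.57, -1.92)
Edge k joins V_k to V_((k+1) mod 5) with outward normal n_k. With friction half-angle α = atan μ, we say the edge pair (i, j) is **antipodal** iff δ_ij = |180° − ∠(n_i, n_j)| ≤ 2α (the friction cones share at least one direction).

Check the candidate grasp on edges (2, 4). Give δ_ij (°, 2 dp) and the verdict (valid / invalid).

δ = 1.73°, valid

α = atan 0.2 = 11.31°;  2α = 22.62°
edge 2: e_2 = (+0.14, -2.02);  n_2 = (-0.9976, -0.0691)
edge 4: e_4 = (-0.35, +3.51);  n_4 = (+0.9951, +0.0992)
∠(n_2, n_4) = 178.27°
δ = |180° − 178.27°| = 1.73°
1.73° ≤ 2α = 22.62°  →  valid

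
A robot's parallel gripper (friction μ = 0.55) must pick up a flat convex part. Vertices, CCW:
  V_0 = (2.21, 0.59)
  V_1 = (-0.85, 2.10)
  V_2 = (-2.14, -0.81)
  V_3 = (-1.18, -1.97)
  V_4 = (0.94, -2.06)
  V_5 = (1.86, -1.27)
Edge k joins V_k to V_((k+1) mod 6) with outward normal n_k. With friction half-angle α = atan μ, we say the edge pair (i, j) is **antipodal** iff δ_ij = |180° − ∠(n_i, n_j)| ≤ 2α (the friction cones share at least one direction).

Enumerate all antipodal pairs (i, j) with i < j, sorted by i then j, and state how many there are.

count = 5; pairs: (0,2), (0,3), (1,4), (1,5), (2,5)

α = atan 0.55 = 28.81°;  2α = 57.62°
n_0 = (+0.4425, +0.8968)
n_1 = (-0.9142, +0.4053)
n_2 = (-0.7704, -0.6376)
n_3 = (-0.0424, -0.9991)
n_4 = (+0.6515, -0.7587)
n_5 = (+0.9828, -0.1849)
  (0,1): δ = 87.64°  ·
  (0,2): δ = 24.12°  ✓
  (0,3): δ = 23.83°  ✓
  (0,4): δ = 66.92°  ·
  (0,5): δ = 105.61°  ·
  (1,2): δ = 116.48°  ·
  (1,3): δ = 68.52°  ·
  (1,4): δ = 25.44°  ✓
  (1,5): δ = 13.25°  ✓
  (2,3): δ = 132.04°  ·
  (2,4): δ = 88.96°  ·
  (2,5): δ = 50.27°  ✓
  (3,4): δ = 136.92°  ·
  (3,5): δ = 98.23°  ·
  (4,5): δ = 141.31°  ·
antipodal pairs: 5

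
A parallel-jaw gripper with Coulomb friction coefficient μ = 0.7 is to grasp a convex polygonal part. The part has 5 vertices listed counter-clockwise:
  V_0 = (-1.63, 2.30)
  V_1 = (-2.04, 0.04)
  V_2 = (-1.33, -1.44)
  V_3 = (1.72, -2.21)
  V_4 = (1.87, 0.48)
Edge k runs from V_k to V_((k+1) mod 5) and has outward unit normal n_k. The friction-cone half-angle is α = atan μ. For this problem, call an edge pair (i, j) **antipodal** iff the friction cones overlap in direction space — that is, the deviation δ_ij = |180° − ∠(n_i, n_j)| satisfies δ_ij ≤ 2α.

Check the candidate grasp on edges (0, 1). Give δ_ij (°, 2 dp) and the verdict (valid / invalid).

α = atan 0.7 = 34.99°;  2α = 69.98°
edge 0: e_0 = (-0.41, -2.26);  n_0 = (-0.9839, +0.1785)
edge 1: e_1 = (+0.71, -1.48);  n_1 = (-0.9016, -0.4325)
∠(n_0, n_1) = 35.91°
δ = |180° − 35.91°| = 144.09°
144.09° > 2α = 69.98°  →  invalid

δ = 144.09°, invalid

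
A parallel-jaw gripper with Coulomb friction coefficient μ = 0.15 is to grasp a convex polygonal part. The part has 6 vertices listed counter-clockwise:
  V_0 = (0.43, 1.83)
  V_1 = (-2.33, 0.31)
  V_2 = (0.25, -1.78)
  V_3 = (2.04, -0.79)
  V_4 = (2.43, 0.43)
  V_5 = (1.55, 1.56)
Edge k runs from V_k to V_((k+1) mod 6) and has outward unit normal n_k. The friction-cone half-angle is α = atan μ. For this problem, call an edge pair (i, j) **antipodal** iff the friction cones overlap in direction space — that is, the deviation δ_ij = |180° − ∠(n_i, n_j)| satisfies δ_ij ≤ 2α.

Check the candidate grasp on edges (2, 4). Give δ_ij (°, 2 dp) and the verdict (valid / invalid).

α = atan 0.15 = 8.53°;  2α = 17.06°
edge 2: e_2 = (+1.79, +0.99);  n_2 = (+0.4840, -0.8751)
edge 4: e_4 = (-0.88, +1.13);  n_4 = (+0.7890, +0.6144)
∠(n_2, n_4) = 98.96°
δ = |180° − 98.96°| = 81.04°
81.04° > 2α = 17.06°  →  invalid

δ = 81.04°, invalid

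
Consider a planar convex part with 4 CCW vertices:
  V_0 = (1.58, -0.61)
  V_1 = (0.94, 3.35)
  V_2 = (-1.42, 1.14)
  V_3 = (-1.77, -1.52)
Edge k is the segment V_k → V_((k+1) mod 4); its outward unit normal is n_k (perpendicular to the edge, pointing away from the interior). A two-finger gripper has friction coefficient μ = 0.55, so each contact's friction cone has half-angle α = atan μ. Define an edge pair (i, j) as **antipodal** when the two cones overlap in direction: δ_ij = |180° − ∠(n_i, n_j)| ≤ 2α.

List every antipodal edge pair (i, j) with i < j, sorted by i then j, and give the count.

count = 3; pairs: (0,1), (0,2), (1,3)

α = atan 0.55 = 28.81°;  2α = 57.62°
n_0 = (+0.9872, +0.1595)
n_1 = (-0.6835, +0.7299)
n_2 = (-0.9915, +0.1305)
n_3 = (+0.2621, -0.9650)
  (0,1): δ = 56.06°  ✓
  (0,2): δ = 16.68°  ✓
  (0,3): δ = 96.02°  ·
  (1,2): δ = 140.62°  ·
  (1,3): δ = 27.92°  ✓
  (2,3): δ = 67.31°  ·
antipodal pairs: 3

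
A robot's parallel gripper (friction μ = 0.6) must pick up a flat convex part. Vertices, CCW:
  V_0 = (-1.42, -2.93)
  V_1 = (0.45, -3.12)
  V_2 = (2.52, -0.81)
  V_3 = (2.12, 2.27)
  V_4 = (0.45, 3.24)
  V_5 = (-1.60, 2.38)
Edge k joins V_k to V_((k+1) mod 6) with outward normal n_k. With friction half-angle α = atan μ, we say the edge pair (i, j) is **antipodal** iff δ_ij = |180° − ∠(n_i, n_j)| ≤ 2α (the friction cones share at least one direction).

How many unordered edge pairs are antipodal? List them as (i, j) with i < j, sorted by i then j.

α = atan 0.6 = 30.96°;  2α = 61.93°
n_0 = (-0.1011, -0.9949)
n_1 = (+0.7447, -0.6674)
n_2 = (+0.9917, +0.1288)
n_3 = (+0.5023, +0.8647)
n_4 = (-0.3869, +0.9221)
n_5 = (-0.9994, -0.0339)
  (0,1): δ = 126.06°  ·
  (0,2): δ = 76.80°  ·
  (0,3): δ = 24.35°  ✓
  (0,4): δ = 28.56°  ✓
  (0,5): δ = 97.74°  ·
  (1,2): δ = 130.74°  ·
  (1,3): δ = 78.29°  ·
  (1,4): δ = 25.38°  ✓
  (1,5): δ = 43.81°  ✓
  (2,3): δ = 127.55°  ·
  (2,4): δ = 74.64°  ·
  (2,5): δ = 5.46°  ✓
  (3,4): δ = 127.09°  ·
  (3,5): δ = 57.91°  ✓
  (4,5): δ = 110.82°  ·
antipodal pairs: 6

count = 6; pairs: (0,3), (0,4), (1,4), (1,5), (2,5), (3,5)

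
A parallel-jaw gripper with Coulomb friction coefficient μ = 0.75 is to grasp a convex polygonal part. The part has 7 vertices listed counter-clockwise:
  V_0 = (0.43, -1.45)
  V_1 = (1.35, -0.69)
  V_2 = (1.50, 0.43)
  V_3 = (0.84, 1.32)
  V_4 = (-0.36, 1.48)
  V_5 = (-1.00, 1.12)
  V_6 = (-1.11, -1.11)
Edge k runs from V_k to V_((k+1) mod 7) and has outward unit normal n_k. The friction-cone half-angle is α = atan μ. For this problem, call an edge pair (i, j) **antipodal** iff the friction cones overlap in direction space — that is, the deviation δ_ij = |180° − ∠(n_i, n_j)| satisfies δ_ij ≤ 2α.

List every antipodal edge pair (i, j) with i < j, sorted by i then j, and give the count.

α = atan 0.75 = 36.87°;  2α = 73.74°
n_0 = (+0.6369, -0.7710)
n_1 = (+0.9912, -0.1327)
n_2 = (+0.8032, +0.5957)
n_3 = (+0.1322, +0.9912)
n_4 = (-0.4903, +0.8716)
n_5 = (-0.9988, +0.0493)
n_6 = (-0.2156, -0.9765)
  (0,1): δ = 137.19°  ·
  (0,2): δ = 93.00°  ·
  (0,3): δ = 47.15°  ✓
  (0,4): δ = 10.20°  ✓
  (0,5): δ = 47.62°  ✓
  (0,6): δ = 127.99°  ·
  (1,2): δ = 135.81°  ·
  (1,3): δ = 89.97°  ·
  (1,4): δ = 53.01°  ✓
  (1,5): δ = 4.80°  ✓
  (1,6): δ = 85.18°  ·
  (2,3): δ = 134.15°  ·
  (2,4): δ = 97.20°  ·
  (2,5): δ = 39.38°  ✓
  (2,6): δ = 40.99°  ✓
  (3,4): δ = 143.05°  ·
  (3,5): δ = 85.23°  ·
  (3,6): δ = 4.86°  ✓
  (4,5): δ = 122.18°  ·
  (4,6): δ = 41.81°  ✓
  (5,6): δ = 99.63°  ·
antipodal pairs: 9

count = 9; pairs: (0,3), (0,4), (0,5), (1,4), (1,5), (2,5), (2,6), (3,6), (4,6)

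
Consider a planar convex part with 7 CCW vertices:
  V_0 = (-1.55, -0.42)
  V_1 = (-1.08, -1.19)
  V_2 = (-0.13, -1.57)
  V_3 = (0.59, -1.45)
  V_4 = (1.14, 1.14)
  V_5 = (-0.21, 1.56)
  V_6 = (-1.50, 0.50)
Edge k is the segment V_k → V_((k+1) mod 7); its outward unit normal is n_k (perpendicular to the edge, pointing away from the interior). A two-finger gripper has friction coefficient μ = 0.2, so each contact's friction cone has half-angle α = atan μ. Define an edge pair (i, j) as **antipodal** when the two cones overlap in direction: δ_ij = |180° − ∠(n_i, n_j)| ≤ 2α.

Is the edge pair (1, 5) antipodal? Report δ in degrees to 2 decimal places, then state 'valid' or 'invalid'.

δ = 61.21°, invalid

α = atan 0.2 = 11.31°;  2α = 22.62°
edge 1: e_1 = (+0.95, -0.38);  n_1 = (-0.3714, -0.9285)
edge 5: e_5 = (-1.29, -1.06);  n_5 = (-0.6349, +0.7726)
∠(n_1, n_5) = 118.79°
δ = |180° − 118.79°| = 61.21°
61.21° > 2α = 22.62°  →  invalid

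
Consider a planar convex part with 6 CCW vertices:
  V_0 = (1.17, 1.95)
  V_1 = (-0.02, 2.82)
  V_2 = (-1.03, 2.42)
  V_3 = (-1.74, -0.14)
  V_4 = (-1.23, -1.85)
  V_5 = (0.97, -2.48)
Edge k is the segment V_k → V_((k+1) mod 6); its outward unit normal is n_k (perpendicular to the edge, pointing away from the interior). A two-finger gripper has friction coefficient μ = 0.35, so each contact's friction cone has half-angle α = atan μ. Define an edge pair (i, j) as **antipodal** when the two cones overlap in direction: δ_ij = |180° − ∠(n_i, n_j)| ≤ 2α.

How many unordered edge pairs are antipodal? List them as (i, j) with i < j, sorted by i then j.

count = 5; pairs: (0,3), (0,4), (1,4), (2,5), (3,5)

α = atan 0.35 = 19.29°;  2α = 38.58°
n_0 = (+0.5902, +0.8073)
n_1 = (-0.3682, +0.9297)
n_2 = (-0.9636, +0.2673)
n_3 = (-0.9583, -0.2858)
n_4 = (-0.2753, -0.9614)
n_5 = (+0.9990, -0.0451)
  (0,1): δ = 122.22°  ·
  (0,2): δ = 69.33°  ·
  (0,3): δ = 37.22°  ✓
  (0,4): δ = 20.19°  ✓
  (0,5): δ = 123.59°  ·
  (1,2): δ = 127.11°  ·
  (1,3): δ = 95.00°  ·
  (1,4): δ = 37.59°  ✓
  (1,5): δ = 65.81°  ·
  (2,3): δ = 147.89°  ·
  (2,4): δ = 90.48°  ·
  (2,5): δ = 12.92°  ✓
  (3,4): δ = 122.59°  ·
  (3,5): δ = 19.19°  ✓
  (4,5): δ = 76.61°  ·
antipodal pairs: 5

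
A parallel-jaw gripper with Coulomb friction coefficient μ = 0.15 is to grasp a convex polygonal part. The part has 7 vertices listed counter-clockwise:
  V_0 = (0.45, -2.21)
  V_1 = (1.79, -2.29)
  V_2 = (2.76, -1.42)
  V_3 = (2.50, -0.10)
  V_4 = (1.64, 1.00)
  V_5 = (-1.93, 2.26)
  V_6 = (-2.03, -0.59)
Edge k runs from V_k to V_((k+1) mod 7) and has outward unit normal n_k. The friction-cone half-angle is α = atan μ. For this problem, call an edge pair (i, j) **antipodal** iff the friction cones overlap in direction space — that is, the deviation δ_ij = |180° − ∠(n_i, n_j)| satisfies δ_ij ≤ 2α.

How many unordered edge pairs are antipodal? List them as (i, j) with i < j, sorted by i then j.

α = atan 0.15 = 8.53°;  2α = 17.06°
n_0 = (-0.0596, -0.9982)
n_1 = (+0.6677, -0.7444)
n_2 = (+0.9811, +0.1933)
n_3 = (+0.7878, +0.6159)
n_4 = (+0.3328, +0.9430)
n_5 = (-0.9994, +0.0351)
n_6 = (-0.5469, -0.8372)
  (0,1): δ = 134.69°  ·
  (0,2): δ = 75.44°  ·
  (0,3): δ = 48.56°  ·
  (0,4): δ = 16.02°  ✓
  (0,5): δ = 91.41°  ·
  (0,6): δ = 150.26°  ·
  (1,2): δ = 120.75°  ·
  (1,3): δ = 93.87°  ·
  (1,4): δ = 61.33°  ·
  (1,5): δ = 46.10°  ·
  (1,6): δ = 104.96°  ·
  (2,3): δ = 153.12°  ·
  (2,4): δ = 120.58°  ·
  (2,5): δ = 13.15°  ✓
  (2,6): δ = 45.70°  ·
  (3,4): δ = 147.46°  ·
  (3,5): δ = 40.03°  ·
  (3,6): δ = 18.83°  ·
  (4,5): δ = 72.57°  ·
  (4,6): δ = 13.71°  ✓
  (5,6): δ = 121.14°  ·
antipodal pairs: 3

count = 3; pairs: (0,4), (2,5), (4,6)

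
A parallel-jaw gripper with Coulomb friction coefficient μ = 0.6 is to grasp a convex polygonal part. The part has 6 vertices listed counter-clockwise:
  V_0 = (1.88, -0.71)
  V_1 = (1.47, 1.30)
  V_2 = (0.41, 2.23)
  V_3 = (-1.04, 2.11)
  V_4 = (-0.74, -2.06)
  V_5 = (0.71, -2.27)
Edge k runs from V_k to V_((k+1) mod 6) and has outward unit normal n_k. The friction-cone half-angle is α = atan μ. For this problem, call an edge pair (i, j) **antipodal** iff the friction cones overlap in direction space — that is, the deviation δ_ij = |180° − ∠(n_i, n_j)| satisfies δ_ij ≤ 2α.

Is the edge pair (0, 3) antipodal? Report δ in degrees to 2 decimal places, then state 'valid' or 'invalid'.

α = atan 0.6 = 30.96°;  2α = 61.93°
edge 0: e_0 = (-0.41, +2.01);  n_0 = (+0.9798, +0.1999)
edge 3: e_3 = (+0.30, -4.17);  n_3 = (-0.9974, -0.0718)
∠(n_0, n_3) = 172.59°
δ = |180° − 172.59°| = 7.41°
7.41° ≤ 2α = 61.93°  →  valid

δ = 7.41°, valid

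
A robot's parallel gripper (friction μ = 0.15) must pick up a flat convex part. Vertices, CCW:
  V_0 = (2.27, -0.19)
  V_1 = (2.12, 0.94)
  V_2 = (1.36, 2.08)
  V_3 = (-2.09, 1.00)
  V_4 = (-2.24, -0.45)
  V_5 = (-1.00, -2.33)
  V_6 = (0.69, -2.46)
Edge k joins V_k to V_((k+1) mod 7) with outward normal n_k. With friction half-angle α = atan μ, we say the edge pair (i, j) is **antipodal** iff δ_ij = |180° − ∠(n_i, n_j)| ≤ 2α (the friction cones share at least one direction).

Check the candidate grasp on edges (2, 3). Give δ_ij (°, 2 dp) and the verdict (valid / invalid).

δ = 113.29°, invalid

α = atan 0.15 = 8.53°;  2α = 17.06°
edge 2: e_2 = (-3.45, -1.08);  n_2 = (-0.2987, +0.9543)
edge 3: e_3 = (-0.15, -1.45);  n_3 = (-0.9947, +0.1029)
∠(n_2, n_3) = 66.71°
δ = |180° − 66.71°| = 113.29°
113.29° > 2α = 17.06°  →  invalid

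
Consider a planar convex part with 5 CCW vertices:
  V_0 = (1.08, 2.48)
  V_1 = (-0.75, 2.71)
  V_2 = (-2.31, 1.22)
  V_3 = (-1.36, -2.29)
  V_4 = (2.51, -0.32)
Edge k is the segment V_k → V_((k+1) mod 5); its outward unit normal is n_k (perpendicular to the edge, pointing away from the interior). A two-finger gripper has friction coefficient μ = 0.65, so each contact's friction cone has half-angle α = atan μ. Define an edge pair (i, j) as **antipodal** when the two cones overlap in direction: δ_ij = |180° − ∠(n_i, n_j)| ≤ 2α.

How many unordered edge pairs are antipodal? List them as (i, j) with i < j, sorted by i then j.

α = atan 0.65 = 33.02°;  2α = 66.05°
n_0 = (+0.1247, +0.9922)
n_1 = (-0.6907, +0.7231)
n_2 = (-0.9653, -0.2613)
n_3 = (+0.4536, -0.8912)
n_4 = (+0.8906, +0.4548)
  (0,1): δ = 129.15°  ·
  (0,2): δ = 67.69°  ·
  (0,3): δ = 34.14°  ✓
  (0,4): δ = 124.22°  ·
  (1,2): δ = 118.54°  ·
  (1,3): δ = 16.71°  ✓
  (1,4): δ = 73.37°  ·
  (2,3): δ = 78.17°  ·
  (2,4): δ = 11.91°  ✓
  (3,4): δ = 89.92°  ·
antipodal pairs: 3

count = 3; pairs: (0,3), (1,3), (2,4)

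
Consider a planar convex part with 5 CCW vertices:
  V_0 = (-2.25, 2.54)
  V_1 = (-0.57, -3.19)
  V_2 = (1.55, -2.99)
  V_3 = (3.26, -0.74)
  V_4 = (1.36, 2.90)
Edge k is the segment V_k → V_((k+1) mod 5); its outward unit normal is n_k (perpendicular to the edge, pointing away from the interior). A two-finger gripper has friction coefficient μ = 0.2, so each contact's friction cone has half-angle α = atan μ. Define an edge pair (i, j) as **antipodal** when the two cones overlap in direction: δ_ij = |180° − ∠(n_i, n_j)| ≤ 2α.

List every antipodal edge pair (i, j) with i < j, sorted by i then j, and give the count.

count = 2; pairs: (0,3), (1,4)

α = atan 0.2 = 11.31°;  2α = 22.62°
n_0 = (-0.9596, -0.2814)
n_1 = (+0.0939, -0.9956)
n_2 = (+0.7962, -0.6051)
n_3 = (+0.8865, +0.4627)
n_4 = (-0.0992, +0.9951)
  (0,1): δ = 100.95°  ·
  (0,2): δ = 53.58°  ·
  (0,3): δ = 11.22°  ✓
  (0,4): δ = 79.35°  ·
  (1,2): δ = 132.62°  ·
  (1,3): δ = 67.83°  ·
  (1,4): δ = 0.31°  ✓
  (2,3): δ = 115.20°  ·
  (2,4): δ = 47.07°  ·
  (3,4): δ = 111.87°  ·
antipodal pairs: 2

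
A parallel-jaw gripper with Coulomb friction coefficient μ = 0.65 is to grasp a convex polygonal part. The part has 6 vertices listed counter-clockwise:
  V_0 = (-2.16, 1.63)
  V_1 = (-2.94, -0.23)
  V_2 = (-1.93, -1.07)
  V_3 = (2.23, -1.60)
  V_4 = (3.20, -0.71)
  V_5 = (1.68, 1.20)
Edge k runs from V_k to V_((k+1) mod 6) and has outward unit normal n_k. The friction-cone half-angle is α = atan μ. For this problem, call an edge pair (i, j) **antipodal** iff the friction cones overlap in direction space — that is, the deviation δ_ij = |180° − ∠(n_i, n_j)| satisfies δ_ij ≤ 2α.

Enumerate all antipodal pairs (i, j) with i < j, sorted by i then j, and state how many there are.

count = 7; pairs: (0,3), (0,4), (1,4), (1,5), (2,4), (2,5), (3,5)

α = atan 0.65 = 33.02°;  2α = 66.05°
n_0 = (-0.9222, +0.3867)
n_1 = (-0.6394, -0.7688)
n_2 = (-0.1264, -0.9920)
n_3 = (+0.6761, -0.7368)
n_4 = (+0.7825, +0.6227)
n_5 = (+0.1113, +0.9938)
  (0,1): δ = 107.00°  ·
  (0,2): δ = 74.51°  ·
  (0,3): δ = 24.71°  ✓
  (0,4): δ = 61.26°  ✓
  (0,5): δ = 106.36°  ·
  (1,2): δ = 147.51°  ·
  (1,3): δ = 97.71°  ·
  (1,4): δ = 11.74°  ✓
  (1,5): δ = 33.36°  ✓
  (2,3): δ = 130.20°  ·
  (2,4): δ = 44.23°  ✓
  (2,5): δ = 0.87°  ✓
  (3,4): δ = 94.02°  ·
  (3,5): δ = 48.93°  ✓
  (4,5): δ = 134.90°  ·
antipodal pairs: 7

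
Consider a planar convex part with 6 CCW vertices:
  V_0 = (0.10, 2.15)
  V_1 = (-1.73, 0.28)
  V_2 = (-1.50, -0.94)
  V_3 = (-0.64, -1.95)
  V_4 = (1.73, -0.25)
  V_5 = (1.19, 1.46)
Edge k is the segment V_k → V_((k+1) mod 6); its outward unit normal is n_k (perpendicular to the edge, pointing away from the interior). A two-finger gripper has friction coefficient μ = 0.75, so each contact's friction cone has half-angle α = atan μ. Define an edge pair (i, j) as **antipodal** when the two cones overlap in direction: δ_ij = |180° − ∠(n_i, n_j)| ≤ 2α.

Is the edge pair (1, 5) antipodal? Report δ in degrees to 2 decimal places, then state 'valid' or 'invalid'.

α = atan 0.75 = 36.87°;  2α = 73.74°
edge 1: e_1 = (+0.23, -1.22);  n_1 = (-0.9827, -0.1853)
edge 5: e_5 = (-1.09, +0.69);  n_5 = (+0.5349, +0.8449)
∠(n_1, n_5) = 133.01°
δ = |180° − 133.01°| = 46.99°
46.99° ≤ 2α = 73.74°  →  valid

δ = 46.99°, valid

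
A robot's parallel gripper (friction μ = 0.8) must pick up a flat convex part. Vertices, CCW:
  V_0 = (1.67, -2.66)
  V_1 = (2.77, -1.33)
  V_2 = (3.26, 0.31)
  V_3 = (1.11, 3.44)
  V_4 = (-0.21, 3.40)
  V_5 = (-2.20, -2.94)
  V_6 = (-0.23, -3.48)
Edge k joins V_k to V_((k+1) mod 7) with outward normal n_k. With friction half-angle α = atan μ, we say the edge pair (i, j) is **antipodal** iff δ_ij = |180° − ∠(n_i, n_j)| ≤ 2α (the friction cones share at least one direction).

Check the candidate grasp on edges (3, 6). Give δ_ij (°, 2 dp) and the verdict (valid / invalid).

α = atan 0.8 = 38.66°;  2α = 77.32°
edge 3: e_3 = (-1.32, -0.04);  n_3 = (-0.0303, +0.9995)
edge 6: e_6 = (+1.90, +0.82);  n_6 = (+0.3963, -0.9181)
∠(n_3, n_6) = 158.39°
δ = |180° − 158.39°| = 21.61°
21.61° ≤ 2α = 77.32°  →  valid

δ = 21.61°, valid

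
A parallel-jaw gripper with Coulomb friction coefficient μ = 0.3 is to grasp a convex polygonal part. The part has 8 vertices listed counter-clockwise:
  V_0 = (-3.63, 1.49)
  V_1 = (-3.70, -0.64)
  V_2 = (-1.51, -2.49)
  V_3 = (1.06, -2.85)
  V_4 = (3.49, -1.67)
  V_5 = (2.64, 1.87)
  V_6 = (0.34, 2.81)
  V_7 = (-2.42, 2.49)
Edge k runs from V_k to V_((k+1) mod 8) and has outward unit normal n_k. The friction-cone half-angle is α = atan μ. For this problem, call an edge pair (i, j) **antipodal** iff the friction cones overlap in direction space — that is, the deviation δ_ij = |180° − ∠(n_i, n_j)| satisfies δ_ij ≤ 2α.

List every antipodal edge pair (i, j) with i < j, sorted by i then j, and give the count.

count = 6; pairs: (0,4), (1,5), (2,5), (2,6), (3,6), (3,7)

α = atan 0.3 = 16.70°;  2α = 33.40°
n_0 = (-0.9995, +0.0328)
n_1 = (-0.6453, -0.7639)
n_2 = (-0.1387, -0.9903)
n_3 = (+0.4368, -0.8995)
n_4 = (+0.9724, +0.2335)
n_5 = (+0.3783, +0.9257)
n_6 = (-0.1152, +0.9933)
n_7 = (-0.6370, +0.7708)
  (0,1): δ = 128.31°  ·
  (0,2): δ = 96.09°  ·
  (0,3): δ = 62.22°  ·
  (0,4): δ = 15.38°  ✓
  (0,5): δ = 69.65°  ·
  (0,6): δ = 98.50°  ·
  (0,7): δ = 131.45°  ·
  (1,2): δ = 147.78°  ·
  (1,3): δ = 113.91°  ·
  (1,4): δ = 36.31°  ·
  (1,5): δ = 17.96°  ✓
  (1,6): δ = 46.80°  ·
  (1,7): δ = 79.76°  ·
  (2,3): δ = 146.12°  ·
  (2,4): δ = 68.52°  ·
  (2,5): δ = 14.26°  ✓
  (2,6): δ = 14.59°  ✓
  (2,7): δ = 47.55°  ·
  (3,4): δ = 102.40°  ·
  (3,5): δ = 48.13°  ·
  (3,6): δ = 19.29°  ✓
  (3,7): δ = 13.67°  ✓
  (4,5): δ = 125.73°  ·
  (4,6): δ = 96.89°  ·
  (4,7): δ = 63.93°  ·
  (5,6): δ = 151.16°  ·
  (5,7): δ = 118.20°  ·
  (6,7): δ = 147.04°  ·
antipodal pairs: 6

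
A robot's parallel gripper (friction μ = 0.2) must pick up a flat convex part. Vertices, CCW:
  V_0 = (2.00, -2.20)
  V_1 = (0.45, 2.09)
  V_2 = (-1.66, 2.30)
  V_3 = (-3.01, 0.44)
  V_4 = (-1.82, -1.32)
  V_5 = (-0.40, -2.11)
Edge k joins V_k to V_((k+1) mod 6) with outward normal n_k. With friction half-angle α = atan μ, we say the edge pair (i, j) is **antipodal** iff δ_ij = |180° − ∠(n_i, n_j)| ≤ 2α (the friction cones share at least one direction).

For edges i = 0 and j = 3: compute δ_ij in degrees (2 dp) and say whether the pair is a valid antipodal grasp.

α = atan 0.2 = 11.31°;  2α = 22.62°
edge 0: e_0 = (-1.55, +4.29);  n_0 = (+0.9405, +0.3398)
edge 3: e_3 = (+1.19, -1.76);  n_3 = (-0.8284, -0.5601)
∠(n_0, n_3) = 165.80°
δ = |180° − 165.80°| = 14.20°
14.20° ≤ 2α = 22.62°  →  valid

δ = 14.20°, valid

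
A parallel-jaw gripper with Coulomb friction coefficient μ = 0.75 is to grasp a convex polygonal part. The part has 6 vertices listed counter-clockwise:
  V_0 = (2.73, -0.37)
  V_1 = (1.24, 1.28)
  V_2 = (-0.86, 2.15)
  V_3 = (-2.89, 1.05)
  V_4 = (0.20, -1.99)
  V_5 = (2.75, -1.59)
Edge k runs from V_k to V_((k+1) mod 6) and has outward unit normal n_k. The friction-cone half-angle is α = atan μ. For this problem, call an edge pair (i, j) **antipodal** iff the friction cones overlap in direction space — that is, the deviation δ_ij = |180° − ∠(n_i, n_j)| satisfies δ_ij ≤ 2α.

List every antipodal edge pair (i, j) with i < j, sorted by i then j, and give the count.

α = atan 0.75 = 36.87°;  2α = 73.74°
n_0 = (+0.7422, +0.6702)
n_1 = (+0.3827, +0.9239)
n_2 = (-0.4764, +0.8792)
n_3 = (-0.7013, -0.7129)
n_4 = (+0.1550, -0.9879)
n_5 = (+0.9999, +0.0164)
  (0,1): δ = 154.59°  ·
  (0,2): δ = 103.63°  ·
  (0,3): δ = 3.38°  ✓
  (0,4): δ = 56.83°  ✓
  (0,5): δ = 138.86°  ·
  (1,2): δ = 129.04°  ·
  (1,3): δ = 22.03°  ✓
  (1,4): δ = 31.42°  ✓
  (1,5): δ = 113.44°  ·
  (2,3): δ = 72.98°  ✓
  (2,4): δ = 19.54°  ✓
  (2,5): δ = 62.49°  ✓
  (3,4): δ = 126.55°  ·
  (3,5): δ = 44.53°  ✓
  (4,5): δ = 97.98°  ·
antipodal pairs: 8

count = 8; pairs: (0,3), (0,4), (1,3), (1,4), (2,3), (2,4), (2,5), (3,5)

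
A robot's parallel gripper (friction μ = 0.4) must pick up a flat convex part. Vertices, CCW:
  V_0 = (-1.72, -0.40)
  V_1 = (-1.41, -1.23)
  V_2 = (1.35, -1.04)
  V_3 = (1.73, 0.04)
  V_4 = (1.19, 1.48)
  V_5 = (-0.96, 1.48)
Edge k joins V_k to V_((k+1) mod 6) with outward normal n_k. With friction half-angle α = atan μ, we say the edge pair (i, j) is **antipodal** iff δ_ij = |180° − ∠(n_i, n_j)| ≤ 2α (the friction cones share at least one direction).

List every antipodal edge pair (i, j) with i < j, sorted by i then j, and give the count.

count = 5; pairs: (0,2), (0,3), (1,4), (2,5), (3,5)

α = atan 0.4 = 21.80°;  2α = 43.60°
n_0 = (-0.9368, -0.3499)
n_1 = (+0.0687, -0.9976)
n_2 = (+0.9433, -0.3319)
n_3 = (+0.9363, +0.3511)
n_4 = (+0.0000, +1.0000)
n_5 = (-0.9271, +0.3748)
  (0,1): δ = 106.54°  ·
  (0,2): δ = 39.86°  ✓
  (0,3): δ = 0.08°  ✓
  (0,4): δ = 69.52°  ·
  (0,5): δ = 137.51°  ·
  (1,2): δ = 113.32°  ·
  (1,3): δ = 73.38°  ·
  (1,4): δ = 3.94°  ✓
  (1,5): δ = 64.05°  ·
  (2,3): δ = 140.06°  ·
  (2,4): δ = 70.62°  ·
  (2,5): δ = 2.63°  ✓
  (3,4): δ = 110.56°  ·
  (3,5): δ = 42.57°  ✓
  (4,5): δ = 112.01°  ·
antipodal pairs: 5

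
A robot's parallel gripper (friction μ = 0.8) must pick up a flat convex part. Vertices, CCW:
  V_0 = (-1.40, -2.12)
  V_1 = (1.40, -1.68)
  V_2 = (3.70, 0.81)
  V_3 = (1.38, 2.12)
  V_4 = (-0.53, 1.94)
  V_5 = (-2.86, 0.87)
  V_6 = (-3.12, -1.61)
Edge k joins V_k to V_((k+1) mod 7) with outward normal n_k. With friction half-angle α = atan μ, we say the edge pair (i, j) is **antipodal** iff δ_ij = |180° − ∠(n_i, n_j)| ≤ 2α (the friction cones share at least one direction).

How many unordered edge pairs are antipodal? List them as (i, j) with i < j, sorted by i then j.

α = atan 0.8 = 38.66°;  2α = 77.32°
n_0 = (+0.1552, -0.9879)
n_1 = (+0.7346, -0.6785)
n_2 = (+0.4917, +0.8708)
n_3 = (-0.0938, +0.9956)
n_4 = (-0.4173, +0.9088)
n_5 = (-0.9945, +0.1043)
n_6 = (-0.2843, -0.9587)
  (0,1): δ = 141.66°  ·
  (0,2): δ = 38.38°  ✓
  (0,3): δ = 3.55°  ✓
  (0,4): δ = 15.74°  ✓
  (0,5): δ = 75.08°  ✓
  (0,6): δ = 154.55°  ·
  (1,2): δ = 76.72°  ✓
  (1,3): δ = 41.89°  ✓
  (1,4): δ = 22.61°  ✓
  (1,5): δ = 36.74°  ✓
  (1,6): δ = 116.21°  ·
  (2,3): δ = 145.16°  ·
  (2,4): δ = 125.88°  ·
  (2,5): δ = 66.53°  ✓
  (2,6): δ = 12.94°  ✓
  (3,4): δ = 160.72°  ·
  (3,5): δ = 101.37°  ·
  (3,6): δ = 21.90°  ✓
  (4,5): δ = 120.65°  ·
  (4,6): δ = 41.18°  ✓
  (5,6): δ = 100.53°  ·
antipodal pairs: 12

count = 12; pairs: (0,2), (0,3), (0,4), (0,5), (1,2), (1,3), (1,4), (1,5), (2,5), (2,6), (3,6), (4,6)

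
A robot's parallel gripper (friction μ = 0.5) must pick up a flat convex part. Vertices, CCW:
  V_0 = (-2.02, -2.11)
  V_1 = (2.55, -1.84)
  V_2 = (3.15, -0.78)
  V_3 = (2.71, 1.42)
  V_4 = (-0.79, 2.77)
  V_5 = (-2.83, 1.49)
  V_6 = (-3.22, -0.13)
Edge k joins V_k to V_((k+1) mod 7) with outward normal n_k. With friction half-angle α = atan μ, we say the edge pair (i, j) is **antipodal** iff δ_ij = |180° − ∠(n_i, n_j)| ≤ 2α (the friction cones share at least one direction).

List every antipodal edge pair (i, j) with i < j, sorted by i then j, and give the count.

α = atan 0.5 = 26.57°;  2α = 53.13°
n_0 = (+0.0590, -0.9983)
n_1 = (+0.8703, -0.4926)
n_2 = (+0.9806, +0.1961)
n_3 = (+0.3599, +0.9330)
n_4 = (-0.5315, +0.8471)
n_5 = (-0.9722, +0.2341)
n_6 = (-0.8552, -0.5183)
  (0,1): δ = 122.89°  ·
  (0,2): δ = 82.07°  ·
  (0,3): δ = 24.47°  ✓
  (0,4): δ = 28.73°  ✓
  (0,5): δ = 73.08°  ·
  (0,6): δ = 117.84°  ·
  (1,2): δ = 139.18°  ·
  (1,3): δ = 81.58°  ·
  (1,4): δ = 28.38°  ✓
  (1,5): δ = 15.98°  ✓
  (1,6): δ = 60.73°  ·
  (2,3): δ = 122.40°  ·
  (2,4): δ = 69.20°  ·
  (2,5): δ = 24.85°  ✓
  (2,6): δ = 19.91°  ✓
  (3,4): δ = 126.80°  ·
  (3,5): δ = 82.44°  ·
  (3,6): δ = 37.69°  ✓
  (4,5): δ = 135.64°  ·
  (4,6): δ = 90.89°  ·
  (5,6): δ = 135.25°  ·
antipodal pairs: 7

count = 7; pairs: (0,3), (0,4), (1,4), (1,5), (2,5), (2,6), (3,6)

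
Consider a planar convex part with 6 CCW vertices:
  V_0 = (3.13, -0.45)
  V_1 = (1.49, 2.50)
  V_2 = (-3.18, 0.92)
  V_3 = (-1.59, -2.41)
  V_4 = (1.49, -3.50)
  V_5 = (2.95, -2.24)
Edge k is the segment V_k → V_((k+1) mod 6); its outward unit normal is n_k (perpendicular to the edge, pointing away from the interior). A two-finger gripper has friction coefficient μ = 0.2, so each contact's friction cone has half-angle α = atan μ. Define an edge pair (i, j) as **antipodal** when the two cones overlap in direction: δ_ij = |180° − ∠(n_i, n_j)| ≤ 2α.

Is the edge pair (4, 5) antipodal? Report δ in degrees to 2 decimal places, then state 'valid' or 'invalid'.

α = atan 0.2 = 11.31°;  2α = 22.62°
edge 4: e_4 = (+1.46, +1.26);  n_4 = (+0.6533, -0.7571)
edge 5: e_5 = (+0.18, +1.79);  n_5 = (+0.9950, -0.1001)
∠(n_4, n_5) = 43.46°
δ = |180° − 43.46°| = 136.54°
136.54° > 2α = 22.62°  →  invalid

δ = 136.54°, invalid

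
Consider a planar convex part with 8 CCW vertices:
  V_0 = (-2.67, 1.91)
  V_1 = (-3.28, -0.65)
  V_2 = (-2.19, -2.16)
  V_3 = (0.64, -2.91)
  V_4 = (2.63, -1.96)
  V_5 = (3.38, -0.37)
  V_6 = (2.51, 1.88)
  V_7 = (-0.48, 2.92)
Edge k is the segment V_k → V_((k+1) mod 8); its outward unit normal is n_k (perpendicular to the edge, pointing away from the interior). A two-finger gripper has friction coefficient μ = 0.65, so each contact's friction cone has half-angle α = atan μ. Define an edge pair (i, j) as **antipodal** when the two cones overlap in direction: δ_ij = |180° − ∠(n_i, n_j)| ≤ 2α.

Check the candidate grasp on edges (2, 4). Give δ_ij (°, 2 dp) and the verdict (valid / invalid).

δ = 100.41°, invalid

α = atan 0.65 = 33.02°;  2α = 66.05°
edge 2: e_2 = (+2.83, -0.75);  n_2 = (-0.2562, -0.9666)
edge 4: e_4 = (+0.75, +1.59);  n_4 = (+0.9044, -0.4266)
∠(n_2, n_4) = 79.59°
δ = |180° − 79.59°| = 100.41°
100.41° > 2α = 66.05°  →  invalid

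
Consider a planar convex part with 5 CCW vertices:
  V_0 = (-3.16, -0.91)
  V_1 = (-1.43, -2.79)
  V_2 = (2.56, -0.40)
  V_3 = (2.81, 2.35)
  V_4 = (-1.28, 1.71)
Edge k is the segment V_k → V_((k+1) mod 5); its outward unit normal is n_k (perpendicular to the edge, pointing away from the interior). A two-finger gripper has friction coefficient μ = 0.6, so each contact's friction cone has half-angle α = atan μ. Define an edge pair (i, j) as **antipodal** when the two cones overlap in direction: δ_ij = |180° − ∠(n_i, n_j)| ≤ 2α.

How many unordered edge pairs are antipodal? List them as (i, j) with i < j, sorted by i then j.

count = 5; pairs: (0,2), (0,3), (1,3), (1,4), (2,4)

α = atan 0.6 = 30.96°;  2α = 61.93°
n_0 = (-0.7359, -0.6771)
n_1 = (+0.5139, -0.8579)
n_2 = (+0.9959, -0.0905)
n_3 = (-0.1546, +0.9880)
n_4 = (-0.8125, +0.5830)
  (0,1): δ = 101.70°  ·
  (0,2): δ = 47.82°  ✓
  (0,3): δ = 56.27°  ✓
  (0,4): δ = 101.72°  ·
  (1,2): δ = 126.12°  ·
  (1,3): δ = 22.03°  ✓
  (1,4): δ = 23.42°  ✓
  (2,3): δ = 75.91°  ·
  (2,4): δ = 30.47°  ✓
  (3,4): δ = 134.56°  ·
antipodal pairs: 5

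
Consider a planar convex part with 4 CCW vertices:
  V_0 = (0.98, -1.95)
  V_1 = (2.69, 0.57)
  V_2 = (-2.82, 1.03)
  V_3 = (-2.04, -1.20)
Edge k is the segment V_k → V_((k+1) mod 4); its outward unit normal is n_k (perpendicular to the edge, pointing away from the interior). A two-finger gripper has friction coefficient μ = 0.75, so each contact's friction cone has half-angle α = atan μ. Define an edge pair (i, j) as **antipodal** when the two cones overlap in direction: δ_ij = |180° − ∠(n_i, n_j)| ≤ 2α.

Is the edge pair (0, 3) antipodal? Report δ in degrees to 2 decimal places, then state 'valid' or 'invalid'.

δ = 110.21°, invalid

α = atan 0.75 = 36.87°;  2α = 73.74°
edge 0: e_0 = (+1.71, +2.52);  n_0 = (+0.8275, -0.5615)
edge 3: e_3 = (+3.02, -0.75);  n_3 = (-0.2410, -0.9705)
∠(n_0, n_3) = 69.79°
δ = |180° − 69.79°| = 110.21°
110.21° > 2α = 73.74°  →  invalid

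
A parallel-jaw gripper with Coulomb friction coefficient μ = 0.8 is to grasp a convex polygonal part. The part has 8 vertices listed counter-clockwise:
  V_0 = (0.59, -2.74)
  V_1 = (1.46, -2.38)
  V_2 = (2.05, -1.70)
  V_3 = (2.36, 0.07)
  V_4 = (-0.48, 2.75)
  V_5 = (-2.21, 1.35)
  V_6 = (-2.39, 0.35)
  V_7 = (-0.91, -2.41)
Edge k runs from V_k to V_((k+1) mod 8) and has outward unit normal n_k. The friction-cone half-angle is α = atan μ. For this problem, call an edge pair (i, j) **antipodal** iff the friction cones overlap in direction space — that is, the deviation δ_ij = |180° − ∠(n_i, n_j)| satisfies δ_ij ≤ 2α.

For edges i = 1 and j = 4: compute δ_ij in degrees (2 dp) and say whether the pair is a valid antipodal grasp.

δ = 10.07°, valid

α = atan 0.8 = 38.66°;  2α = 77.32°
edge 1: e_1 = (+0.59, +0.68);  n_1 = (+0.7553, -0.6554)
edge 4: e_4 = (-1.73, -1.40);  n_4 = (-0.6291, +0.7773)
∠(n_1, n_4) = 169.93°
δ = |180° − 169.93°| = 10.07°
10.07° ≤ 2α = 77.32°  →  valid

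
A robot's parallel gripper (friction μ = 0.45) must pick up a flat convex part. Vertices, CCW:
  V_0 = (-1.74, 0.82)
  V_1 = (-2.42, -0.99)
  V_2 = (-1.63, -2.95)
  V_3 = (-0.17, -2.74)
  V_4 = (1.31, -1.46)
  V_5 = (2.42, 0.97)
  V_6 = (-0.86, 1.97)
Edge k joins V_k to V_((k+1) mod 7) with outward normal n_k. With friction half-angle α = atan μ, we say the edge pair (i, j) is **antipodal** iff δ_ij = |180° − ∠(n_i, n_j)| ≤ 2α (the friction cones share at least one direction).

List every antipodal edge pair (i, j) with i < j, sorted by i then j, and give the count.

α = atan 0.45 = 24.23°;  2α = 48.46°
n_0 = (-0.9361, +0.3517)
n_1 = (-0.9275, -0.3738)
n_2 = (+0.1424, -0.9898)
n_3 = (+0.6542, -0.7564)
n_4 = (+0.9096, -0.4155)
n_5 = (+0.2916, +0.9565)
n_6 = (-0.7942, +0.6077)
  (0,1): δ = 137.46°  ·
  (0,2): δ = 61.22°  ·
  (0,3): δ = 28.55°  ✓
  (0,4): δ = 3.96°  ✓
  (0,5): δ = 93.64°  ·
  (0,6): δ = 163.17°  ·
  (1,2): δ = 103.77°  ·
  (1,3): δ = 71.10°  ·
  (1,4): δ = 46.50°  ✓
  (1,5): δ = 51.09°  ·
  (1,6): δ = 120.62°  ·
  (2,3): δ = 147.33°  ·
  (2,4): δ = 122.74°  ·
  (2,5): δ = 25.14°  ✓
  (2,6): δ = 44.39°  ✓
  (3,4): δ = 155.41°  ·
  (3,5): δ = 57.81°  ·
  (3,6): δ = 11.72°  ✓
  (4,5): δ = 82.40°  ·
  (4,6): δ = 12.87°  ✓
  (5,6): δ = 110.47°  ·
antipodal pairs: 7

count = 7; pairs: (0,3), (0,4), (1,4), (2,5), (2,6), (3,6), (4,6)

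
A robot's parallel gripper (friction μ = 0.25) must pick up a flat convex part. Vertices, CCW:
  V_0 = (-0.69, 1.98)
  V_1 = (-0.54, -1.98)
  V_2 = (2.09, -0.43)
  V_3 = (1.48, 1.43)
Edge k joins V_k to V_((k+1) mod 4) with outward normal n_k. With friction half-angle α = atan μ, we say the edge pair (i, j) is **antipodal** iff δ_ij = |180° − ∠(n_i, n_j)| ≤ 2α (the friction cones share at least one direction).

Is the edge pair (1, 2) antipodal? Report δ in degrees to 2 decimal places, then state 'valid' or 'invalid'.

α = atan 0.25 = 14.04°;  2α = 28.07°
edge 1: e_1 = (+2.63, +1.55);  n_1 = (+0.5077, -0.8615)
edge 2: e_2 = (-0.61, +1.86);  n_2 = (+0.9502, +0.3116)
∠(n_1, n_2) = 77.64°
δ = |180° − 77.64°| = 102.36°
102.36° > 2α = 28.07°  →  invalid

δ = 102.36°, invalid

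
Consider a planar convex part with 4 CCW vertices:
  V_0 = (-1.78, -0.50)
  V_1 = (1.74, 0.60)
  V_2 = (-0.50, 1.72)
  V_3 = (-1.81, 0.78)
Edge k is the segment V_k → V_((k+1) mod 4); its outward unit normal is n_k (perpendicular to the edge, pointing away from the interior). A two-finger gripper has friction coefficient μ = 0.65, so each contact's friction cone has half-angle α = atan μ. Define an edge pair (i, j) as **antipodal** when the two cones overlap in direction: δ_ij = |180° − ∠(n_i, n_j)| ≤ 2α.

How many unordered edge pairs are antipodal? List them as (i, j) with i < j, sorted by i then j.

α = atan 0.65 = 33.02°;  2α = 66.05°
n_0 = (+0.2983, -0.9545)
n_1 = (+0.4472, +0.8944)
n_2 = (-0.5830, +0.8125)
n_3 = (-0.9997, -0.0234)
  (0,1): δ = 43.92°  ✓
  (0,2): δ = 18.31°  ✓
  (0,3): δ = 73.99°  ·
  (1,2): δ = 117.77°  ·
  (1,3): δ = 62.09°  ✓
  (2,3): δ = 124.32°  ·
antipodal pairs: 3

count = 3; pairs: (0,1), (0,2), (1,3)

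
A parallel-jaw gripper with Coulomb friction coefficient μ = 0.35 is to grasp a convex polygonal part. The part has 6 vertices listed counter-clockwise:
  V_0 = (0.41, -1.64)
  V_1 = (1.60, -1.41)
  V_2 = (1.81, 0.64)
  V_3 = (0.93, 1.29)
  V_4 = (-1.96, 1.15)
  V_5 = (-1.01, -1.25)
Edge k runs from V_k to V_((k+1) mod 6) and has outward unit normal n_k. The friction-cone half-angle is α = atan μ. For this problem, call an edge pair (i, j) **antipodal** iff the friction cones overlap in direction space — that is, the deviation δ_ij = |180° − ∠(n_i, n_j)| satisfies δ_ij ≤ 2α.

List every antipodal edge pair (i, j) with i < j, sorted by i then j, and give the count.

count = 5; pairs: (0,3), (1,4), (2,4), (2,5), (3,5)

α = atan 0.35 = 19.29°;  2α = 38.58°
n_0 = (+0.1898, -0.9818)
n_1 = (+0.9948, -0.1019)
n_2 = (+0.5941, +0.8044)
n_3 = (-0.0484, +0.9988)
n_4 = (-0.9298, -0.3680)
n_5 = (-0.2648, -0.9643)
  (0,1): δ = 106.79°  ·
  (0,2): δ = 47.39°  ·
  (0,3): δ = 8.17°  ✓
  (0,4): δ = 100.66°  ·
  (0,5): δ = 153.70°  ·
  (1,2): δ = 120.60°  ·
  (1,3): δ = 81.38°  ·
  (1,4): δ = 27.44°  ✓
  (1,5): δ = 80.49°  ·
  (2,3): δ = 140.78°  ·
  (2,4): δ = 31.95°  ✓
  (2,5): δ = 21.09°  ✓
  (3,4): δ = 71.18°  ·
  (3,5): δ = 18.13°  ✓
  (4,5): δ = 126.95°  ·
antipodal pairs: 5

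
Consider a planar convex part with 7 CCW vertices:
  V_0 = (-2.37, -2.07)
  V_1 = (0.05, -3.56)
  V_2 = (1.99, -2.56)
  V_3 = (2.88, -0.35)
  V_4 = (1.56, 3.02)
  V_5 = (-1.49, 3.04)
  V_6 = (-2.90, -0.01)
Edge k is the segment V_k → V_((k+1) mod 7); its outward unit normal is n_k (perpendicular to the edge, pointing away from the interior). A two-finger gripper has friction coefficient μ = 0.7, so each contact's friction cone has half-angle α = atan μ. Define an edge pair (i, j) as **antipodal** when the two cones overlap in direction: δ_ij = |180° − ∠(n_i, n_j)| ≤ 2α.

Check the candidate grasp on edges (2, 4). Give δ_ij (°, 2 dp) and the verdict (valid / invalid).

δ = 68.44°, valid

α = atan 0.7 = 34.99°;  2α = 69.98°
edge 2: e_2 = (+0.89, +2.21);  n_2 = (+0.9276, -0.3736)
edge 4: e_4 = (-3.05, +0.02);  n_4 = (+0.0066, +1.0000)
∠(n_2, n_4) = 111.56°
δ = |180° − 111.56°| = 68.44°
68.44° ≤ 2α = 69.98°  →  valid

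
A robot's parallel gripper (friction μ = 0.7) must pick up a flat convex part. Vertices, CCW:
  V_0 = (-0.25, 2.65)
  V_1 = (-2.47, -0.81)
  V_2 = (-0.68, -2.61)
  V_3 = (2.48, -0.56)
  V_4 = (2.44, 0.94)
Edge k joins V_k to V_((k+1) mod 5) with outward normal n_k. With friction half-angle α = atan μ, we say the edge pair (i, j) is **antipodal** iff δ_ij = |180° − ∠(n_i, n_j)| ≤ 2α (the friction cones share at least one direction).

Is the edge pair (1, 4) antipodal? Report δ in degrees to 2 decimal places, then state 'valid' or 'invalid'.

α = atan 0.7 = 34.99°;  2α = 69.98°
edge 1: e_1 = (+1.79, -1.80);  n_1 = (-0.7091, -0.7051)
edge 4: e_4 = (-2.69, +1.71);  n_4 = (+0.5365, +0.8439)
∠(n_1, n_4) = 167.28°
δ = |180° − 167.28°| = 12.72°
12.72° ≤ 2α = 69.98°  →  valid

δ = 12.72°, valid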